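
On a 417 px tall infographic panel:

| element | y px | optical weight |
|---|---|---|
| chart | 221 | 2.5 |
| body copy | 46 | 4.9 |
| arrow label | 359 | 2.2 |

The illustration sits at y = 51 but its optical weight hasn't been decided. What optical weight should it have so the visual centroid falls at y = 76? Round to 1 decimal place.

Existing Σw = 9.6 (2.5 + 4.9 + 2.2); existing moment 2.5·221 + 4.9·46 + 2.2·359 = 1567.7.
Balance at y = 76 requires (1567.7 + w·51) / (9.6 + w) = 76.
Rearranging, w·(51 − 76) = 76·9.6 − 1567.7 = -838.1, so w ≈ -838.1/-25 = 33.52.

w ≈ 33.5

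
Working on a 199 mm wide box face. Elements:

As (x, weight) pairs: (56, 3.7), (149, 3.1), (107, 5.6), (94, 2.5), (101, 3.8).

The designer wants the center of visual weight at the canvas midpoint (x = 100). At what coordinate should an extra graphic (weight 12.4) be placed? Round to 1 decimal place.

After adding the extra graphic, total weight = 3.7 + 3.1 + 5.6 + 2.5 + 3.8 + 12.4 = 31.1.
x: target moment 31.1×100 = 3110.0; current 3.7·56 + 3.1·149 + 5.6·107 + 2.5·94 + 3.8·101 = 1887.1; the extra graphic supplies 1222.9, so x = 1222.9/12.4 ≈ 98.62.

x ≈ 98.6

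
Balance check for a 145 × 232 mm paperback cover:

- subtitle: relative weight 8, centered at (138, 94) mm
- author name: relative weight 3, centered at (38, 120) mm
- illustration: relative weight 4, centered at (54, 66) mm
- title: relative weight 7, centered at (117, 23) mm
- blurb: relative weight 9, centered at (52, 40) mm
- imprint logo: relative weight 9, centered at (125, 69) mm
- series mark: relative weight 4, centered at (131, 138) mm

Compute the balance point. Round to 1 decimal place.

(99.3, 69.8)

Weights sum to 8 + 3 + 4 + 7 + 9 + 9 + 4 = 44.
Σw·x = 4370; x̄ = 4370/44 ≈ 99.32.
y: moment 3070 / weight 44 ≈ 69.77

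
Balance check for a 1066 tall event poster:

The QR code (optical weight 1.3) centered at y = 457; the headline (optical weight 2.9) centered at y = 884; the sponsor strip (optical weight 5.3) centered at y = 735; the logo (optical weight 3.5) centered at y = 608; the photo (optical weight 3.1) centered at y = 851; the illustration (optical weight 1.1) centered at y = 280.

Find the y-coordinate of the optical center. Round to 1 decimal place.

Total weight = 1.3 + 2.9 + 5.3 + 3.5 + 3.1 + 1.1 = 17.2.
Σw·y = 12127.3; ȳ = 12127.3/17.2 ≈ 705.08.

y ≈ 705.1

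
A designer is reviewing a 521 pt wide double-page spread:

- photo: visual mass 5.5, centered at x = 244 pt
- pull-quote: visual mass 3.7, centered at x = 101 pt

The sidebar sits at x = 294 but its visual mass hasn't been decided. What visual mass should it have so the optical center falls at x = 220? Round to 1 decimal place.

w ≈ 4.2

Known weights sum to 5.5 + 3.7 = 9.2; their moment is 5.5·244 + 3.7·101 = 1715.7.
Balance at x = 220 requires (1715.7 + w·294) / (9.2 + w) = 220.
Solving: w = (220·9.2 − 1715.7) / (294 − 220) = 308.3 / 74 ≈ 4.17.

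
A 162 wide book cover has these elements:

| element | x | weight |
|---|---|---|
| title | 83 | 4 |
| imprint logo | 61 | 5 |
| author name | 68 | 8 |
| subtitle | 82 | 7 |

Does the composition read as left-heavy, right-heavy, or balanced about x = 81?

left-heavy

Weights sum to 4 + 5 + 8 + 7 = 24.
x-moment: 4·83 + 5·61 + 8·68 + 7·82 = 1755; centroid 1755/24 ≈ 73.12.
73.1 vs midline 81 → left-heavy.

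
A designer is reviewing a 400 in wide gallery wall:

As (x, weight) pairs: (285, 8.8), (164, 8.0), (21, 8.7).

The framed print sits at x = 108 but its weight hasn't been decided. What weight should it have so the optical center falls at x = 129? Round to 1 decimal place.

Known weights sum to 8.8 + 8.0 + 8.7 = 25.5; their moment is 8.8·285 + 8.0·164 + 8.7·21 = 4002.7.
Set Σw·x/Σw = 129: (4002.7 + 108w) = 129·(25.5 + w).
Rearranging, w·(108 − 129) = 129·25.5 − 4002.7 = -713.2, so w ≈ -713.2/-21 = 33.96.

w ≈ 34.0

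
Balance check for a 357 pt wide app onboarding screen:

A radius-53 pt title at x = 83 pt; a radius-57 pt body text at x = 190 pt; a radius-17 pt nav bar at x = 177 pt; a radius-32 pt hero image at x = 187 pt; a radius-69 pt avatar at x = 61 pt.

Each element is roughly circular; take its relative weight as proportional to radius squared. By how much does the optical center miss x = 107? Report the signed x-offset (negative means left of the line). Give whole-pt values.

Weights ∝ r²: title 53² = 2809, body text 57² = 3249, nav bar 17² = 289, hero image 32² = 1024, avatar 69² = 4761; Σw = 12132.
x: (2809·83 + 3249·190 + 289·177 + 1024·187 + 4761·61) / 12132 = 1383519 / 12132 ≈ 114.04
Offset from x = 107: 114.04 − 107 ≈ 7.04.

≈ 7 pt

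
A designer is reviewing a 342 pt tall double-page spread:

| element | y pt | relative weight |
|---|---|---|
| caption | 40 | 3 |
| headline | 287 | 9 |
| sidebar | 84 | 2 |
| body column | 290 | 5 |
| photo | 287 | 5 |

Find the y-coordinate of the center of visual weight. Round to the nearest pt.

Σw = 3 + 9 + 2 + 5 + 5 = 24.
y-moment: 3·40 + 9·287 + 2·84 + 5·290 + 5·287 = 5756; centroid 5756/24 ≈ 239.83.

y ≈ 240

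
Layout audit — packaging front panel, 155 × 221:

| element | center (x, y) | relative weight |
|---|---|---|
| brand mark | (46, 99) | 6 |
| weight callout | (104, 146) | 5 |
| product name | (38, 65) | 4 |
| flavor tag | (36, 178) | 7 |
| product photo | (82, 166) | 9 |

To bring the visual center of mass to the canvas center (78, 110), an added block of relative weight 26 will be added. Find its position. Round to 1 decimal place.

(96.5, 74.8)

New total weight: (6 + 5 + 4 + 7 + 9) + 26 = 57.
x: need Σw·x = 57·78 = 4446. Existing = 6·46 + 5·104 + 4·38 + 7·36 + 9·82 = 1938. Remainder 2508 / 26 ≈ 96.46.
y: need Σw·y = 57·110 = 6270. Existing = 6·99 + 5·146 + 4·65 + 7·178 + 9·166 = 4324. Remainder 1946 / 26 ≈ 74.85.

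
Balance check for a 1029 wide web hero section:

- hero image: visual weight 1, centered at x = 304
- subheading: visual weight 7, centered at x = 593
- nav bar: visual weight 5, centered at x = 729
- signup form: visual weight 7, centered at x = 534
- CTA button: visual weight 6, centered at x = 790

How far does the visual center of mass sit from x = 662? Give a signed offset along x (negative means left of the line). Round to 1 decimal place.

Total weight = 1 + 7 + 5 + 7 + 6 = 26.
x: (1·304 + 7·593 + 5·729 + 7·534 + 6·790) / 26 = 16578 / 26 ≈ 637.62
Difference: 637.62 − 662 ≈ -24.38.

≈ -24.4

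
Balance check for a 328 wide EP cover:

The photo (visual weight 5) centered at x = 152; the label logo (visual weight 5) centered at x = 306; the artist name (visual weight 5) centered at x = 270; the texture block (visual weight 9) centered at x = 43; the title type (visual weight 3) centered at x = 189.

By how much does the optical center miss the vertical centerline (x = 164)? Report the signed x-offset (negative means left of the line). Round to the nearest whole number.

Total weight = 5 + 5 + 5 + 9 + 3 = 27.
Σw·x = 5·152 + 5·306 + 5·270 + 9·43 + 3·189 = 4594, so x̄ = 4594/27 ≈ 170.15.
Against x = 164, that's 170.15 − 164 = 6.15.

≈ 6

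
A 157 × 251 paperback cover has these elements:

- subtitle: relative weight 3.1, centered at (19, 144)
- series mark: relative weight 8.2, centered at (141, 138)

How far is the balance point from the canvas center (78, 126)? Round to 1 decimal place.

Weights sum to 3.1 + 8.2 = 11.3.
Σw·x = 3.1·19 + 8.2·141 = 1215.1, so x̄ = 1215.1/11.3 ≈ 107.53.
Σw·y = 3.1·144 + 8.2·138 = 1578.0, so ȳ = 1578.0/11.3 ≈ 139.65.
From (78, 126): dx = 29.53, dy = 13.65, so the distance is √(dx²+dy²) ≈ 32.53.

≈ 32.5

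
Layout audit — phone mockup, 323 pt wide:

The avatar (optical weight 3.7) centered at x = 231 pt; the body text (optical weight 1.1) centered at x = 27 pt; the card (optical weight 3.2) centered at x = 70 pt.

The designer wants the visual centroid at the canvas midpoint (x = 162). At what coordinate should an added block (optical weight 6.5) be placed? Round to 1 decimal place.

x ≈ 190.9

With the added block, Σw becomes 3.7 + 1.1 + 3.2 + 6.5 = 14.5.
x: need Σw·x = 14.5·162 = 2349.0. Existing = 3.7·231 + 1.1·27 + 3.2·70 = 1108.4. Remainder 1240.6 / 6.5 ≈ 190.86.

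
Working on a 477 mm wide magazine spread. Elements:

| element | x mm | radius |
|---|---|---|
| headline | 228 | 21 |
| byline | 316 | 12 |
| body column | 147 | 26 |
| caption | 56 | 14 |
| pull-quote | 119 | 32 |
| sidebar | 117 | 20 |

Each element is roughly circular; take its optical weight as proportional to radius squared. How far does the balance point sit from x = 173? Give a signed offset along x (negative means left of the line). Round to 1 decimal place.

r² weights: headline 21² = 441, byline 12² = 144, body column 26² = 676, caption 14² = 196, pull-quote 32² = 1024, sidebar 20² = 400. Total = 2881.
Σw·x = 441·228 + 144·316 + 676·147 + 196·56 + 1024·119 + 400·117 = 425056, so x̄ = 425056/2881 ≈ 147.54.
Against x = 173, that's 147.54 − 173 = -25.46.

≈ -25.5 mm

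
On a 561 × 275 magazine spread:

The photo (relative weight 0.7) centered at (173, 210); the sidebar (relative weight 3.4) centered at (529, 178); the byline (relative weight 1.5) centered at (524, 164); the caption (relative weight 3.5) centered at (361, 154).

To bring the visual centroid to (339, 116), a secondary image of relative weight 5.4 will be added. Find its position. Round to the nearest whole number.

New total weight: (0.7 + 3.4 + 1.5 + 3.5) + 5.4 = 14.5.
x: target moment 14.5×339 = 4915.5; current 0.7·173 + 3.4·529 + 1.5·524 + 3.5·361 = 3969.2; the secondary image supplies 946.3, so x = 946.3/5.4 ≈ 175.24.
y: target moment 14.5×116 = 1682.0; current 0.7·210 + 3.4·178 + 1.5·164 + 3.5·154 = 1537.2; the secondary image supplies 144.8, so y = 144.8/5.4 ≈ 26.81.

(175, 27)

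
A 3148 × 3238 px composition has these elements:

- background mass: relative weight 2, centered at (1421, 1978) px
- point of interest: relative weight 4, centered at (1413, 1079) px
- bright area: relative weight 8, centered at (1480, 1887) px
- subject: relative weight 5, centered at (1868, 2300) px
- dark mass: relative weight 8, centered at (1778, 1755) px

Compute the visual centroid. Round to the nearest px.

Σw = 2 + 4 + 8 + 5 + 8 = 27.
Σw·x = 2·1421 + 4·1413 + 8·1480 + 5·1868 + 8·1778 = 43898, so x̄ = 43898/27 ≈ 1625.85.
Σw·y = 2·1978 + 4·1079 + 8·1887 + 5·2300 + 8·1755 = 48908, so ȳ = 48908/27 ≈ 1811.41.

(1626, 1811)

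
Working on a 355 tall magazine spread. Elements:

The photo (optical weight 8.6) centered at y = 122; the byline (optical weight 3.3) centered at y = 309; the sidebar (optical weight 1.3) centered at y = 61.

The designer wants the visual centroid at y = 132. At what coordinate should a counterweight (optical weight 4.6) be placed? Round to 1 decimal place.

After adding the counterweight, total weight = 8.6 + 3.3 + 1.3 + 4.6 = 17.8.
y: need Σw·y = 17.8·132 = 2349.6. Existing = 8.6·122 + 3.3·309 + 1.3·61 = 2148.2. Remainder 201.4 / 4.6 ≈ 43.78.

y ≈ 43.8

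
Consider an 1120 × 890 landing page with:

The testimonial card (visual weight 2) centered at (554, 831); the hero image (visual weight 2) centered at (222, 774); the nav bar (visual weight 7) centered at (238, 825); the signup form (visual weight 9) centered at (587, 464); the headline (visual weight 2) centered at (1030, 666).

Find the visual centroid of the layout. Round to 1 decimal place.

(480.0, 658.8)

Weights sum to 2 + 2 + 7 + 9 + 2 = 22.
x: (2·554 + 2·222 + 7·238 + 9·587 + 2·1030) / 22 = 10561 / 22 ≈ 480.05
y: (2·831 + 2·774 + 7·825 + 9·464 + 2·666) / 22 = 14493 / 22 ≈ 658.77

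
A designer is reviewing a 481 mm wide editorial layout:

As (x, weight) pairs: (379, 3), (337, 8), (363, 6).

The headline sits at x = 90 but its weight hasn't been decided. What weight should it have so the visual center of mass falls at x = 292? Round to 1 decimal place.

Fixed elements: Σw = 3 + 8 + 6 = 17, Σw·x = 3·379 + 8·337 + 6·363 = 6011.
For the centroid to hit 292: (6011 + w·90) / (17 + w) = 292.
Solving: w = (292·17 − 6011) / (90 − 292) = -1047 / -202 ≈ 5.18.

w ≈ 5.2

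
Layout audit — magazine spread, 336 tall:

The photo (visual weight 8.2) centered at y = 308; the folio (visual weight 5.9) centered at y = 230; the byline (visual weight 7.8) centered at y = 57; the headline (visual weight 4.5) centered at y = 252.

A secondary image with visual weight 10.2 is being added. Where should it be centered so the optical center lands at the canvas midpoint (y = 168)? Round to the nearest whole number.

With the secondary image, Σw becomes 8.2 + 5.9 + 7.8 + 4.5 + 10.2 = 36.6.
y: need Σw·y = 36.6·168 = 6148.8. Existing = 8.2·308 + 5.9·230 + 7.8·57 + 4.5·252 = 5461.2. Remainder 687.6 / 10.2 ≈ 67.41.

y ≈ 67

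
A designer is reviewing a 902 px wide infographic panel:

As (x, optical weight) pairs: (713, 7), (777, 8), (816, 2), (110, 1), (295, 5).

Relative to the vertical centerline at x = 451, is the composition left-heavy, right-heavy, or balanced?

Total weight = 7 + 8 + 2 + 1 + 5 = 23.
Σw·x = 7·713 + 8·777 + 2·816 + 1·110 + 5·295 = 14424, so x̄ = 14424/23 ≈ 627.13.
627.1 lies right of the midline 451, so the layout is right-heavy.

right-heavy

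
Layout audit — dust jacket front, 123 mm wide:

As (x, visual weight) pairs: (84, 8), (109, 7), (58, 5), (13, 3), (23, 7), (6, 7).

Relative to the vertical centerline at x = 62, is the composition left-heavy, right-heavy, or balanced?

left-heavy

Σw = 8 + 7 + 5 + 3 + 7 + 7 = 37.
x: moment 1967 / weight 37 ≈ 53.16
Since 53.2 is left of 62, the composition reads left-heavy.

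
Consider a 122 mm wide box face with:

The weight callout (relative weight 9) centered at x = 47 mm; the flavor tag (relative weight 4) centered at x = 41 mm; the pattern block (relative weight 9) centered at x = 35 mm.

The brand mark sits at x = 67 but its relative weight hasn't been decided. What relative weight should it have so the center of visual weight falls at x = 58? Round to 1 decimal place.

w ≈ 41.6

Known weights sum to 9 + 4 + 9 = 22; their moment is 9·47 + 4·41 + 9·35 = 902.
Balance at x = 58 requires (902 + w·67) / (22 + w) = 58.
Solving: w = (58·22 − 902) / (67 − 58) = 374 / 9 ≈ 41.56.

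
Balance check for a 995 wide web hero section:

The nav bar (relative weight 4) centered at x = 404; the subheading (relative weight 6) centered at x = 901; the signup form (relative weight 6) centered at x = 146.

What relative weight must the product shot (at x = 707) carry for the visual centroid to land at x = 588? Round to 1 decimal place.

Known weights sum to 4 + 6 + 6 = 16; their moment is 4·404 + 6·901 + 6·146 = 7898.
For the centroid to hit 588: (7898 + w·707) / (16 + w) = 588.
Rearranging, w·(707 − 588) = 588·16 − 7898 = 1510, so w ≈ 1510/119 = 12.69.

w ≈ 12.7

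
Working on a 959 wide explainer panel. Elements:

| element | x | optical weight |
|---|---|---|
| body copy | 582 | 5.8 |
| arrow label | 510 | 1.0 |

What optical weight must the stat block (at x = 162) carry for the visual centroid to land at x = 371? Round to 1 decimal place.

w ≈ 6.5

Known weights sum to 5.8 + 1.0 = 6.8; their moment is 5.8·582 + 1.0·510 = 3885.6.
For the centroid to hit 371: (3885.6 + w·162) / (6.8 + w) = 371.
So w = (371·6.8 − 3885.6)/(162 − 371) = -1362.8/-209 ≈ 6.52.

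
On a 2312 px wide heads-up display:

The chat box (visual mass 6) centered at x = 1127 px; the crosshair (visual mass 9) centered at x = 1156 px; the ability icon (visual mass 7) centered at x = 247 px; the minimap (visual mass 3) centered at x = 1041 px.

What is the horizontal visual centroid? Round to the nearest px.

Σw = 6 + 9 + 7 + 3 = 25.
x: (6·1127 + 9·1156 + 7·247 + 3·1041) / 25 = 22018 / 25 ≈ 880.72

x ≈ 881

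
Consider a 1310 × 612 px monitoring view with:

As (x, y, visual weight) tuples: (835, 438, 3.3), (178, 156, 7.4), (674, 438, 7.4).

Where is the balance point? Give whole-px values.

Weights sum to 3.3 + 7.4 + 7.4 = 18.1.
x: (3.3·835 + 7.4·178 + 7.4·674) / 18.1 = 9060.3 / 18.1 ≈ 500.57
y: (3.3·438 + 7.4·156 + 7.4·438) / 18.1 = 5841.0 / 18.1 ≈ 322.71

(501, 323)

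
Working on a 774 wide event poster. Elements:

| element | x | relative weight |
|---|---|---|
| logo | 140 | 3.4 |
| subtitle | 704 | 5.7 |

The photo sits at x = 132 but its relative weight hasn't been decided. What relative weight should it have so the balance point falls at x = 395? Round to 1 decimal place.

w ≈ 3.4

Known weights sum to 3.4 + 5.7 = 9.1; their moment is 3.4·140 + 5.7·704 = 4488.8.
Balance at x = 395 requires (4488.8 + w·132) / (9.1 + w) = 395.
So w = (395·9.1 − 4488.8)/(132 − 395) = -894.3/-263 ≈ 3.40.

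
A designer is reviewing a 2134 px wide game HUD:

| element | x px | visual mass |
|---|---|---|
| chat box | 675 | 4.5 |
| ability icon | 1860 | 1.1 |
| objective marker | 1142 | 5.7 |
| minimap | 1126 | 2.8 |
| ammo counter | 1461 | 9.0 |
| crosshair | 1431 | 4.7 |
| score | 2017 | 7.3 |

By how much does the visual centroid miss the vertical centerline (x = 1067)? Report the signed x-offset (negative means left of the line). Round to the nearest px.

Total weight = 4.5 + 1.1 + 5.7 + 2.8 + 9.0 + 4.7 + 7.3 = 35.1.
x-moment: 4.5·675 + 1.1·1860 + 5.7·1142 + 2.8·1126 + 9.0·1461 + 4.7·1431 + 7.3·2017 = 49344.5; centroid 49344.5/35.1 ≈ 1405.83.
Offset from x = 1067: 1405.83 − 1067 ≈ 338.83.

≈ 339 px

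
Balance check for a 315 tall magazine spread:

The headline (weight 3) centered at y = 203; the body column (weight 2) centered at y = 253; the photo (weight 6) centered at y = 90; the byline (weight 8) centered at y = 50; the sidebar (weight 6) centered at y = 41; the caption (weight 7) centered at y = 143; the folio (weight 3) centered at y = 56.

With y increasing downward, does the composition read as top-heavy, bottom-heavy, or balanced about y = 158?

top-heavy

Total weight = 3 + 2 + 6 + 8 + 6 + 7 + 3 = 35.
Σw·y = 3·203 + 2·253 + 6·90 + 8·50 + 6·41 + 7·143 + 3·56 = 3470, so ȳ = 3470/35 ≈ 99.14.
Since 99.1 is above (smaller y than) 158, the composition reads top-heavy.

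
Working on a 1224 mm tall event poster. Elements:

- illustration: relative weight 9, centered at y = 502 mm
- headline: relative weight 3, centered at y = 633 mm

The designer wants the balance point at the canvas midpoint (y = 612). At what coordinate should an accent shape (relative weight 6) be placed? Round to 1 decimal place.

y ≈ 766.5

New total weight: (9 + 3) + 6 = 18.
Along y: (6417 + 6·y) / 18 = 612 (existing moment 9·502 + 3·633 = 6417) ⇒ y = (11016 − 6417) / 6 ≈ 766.50.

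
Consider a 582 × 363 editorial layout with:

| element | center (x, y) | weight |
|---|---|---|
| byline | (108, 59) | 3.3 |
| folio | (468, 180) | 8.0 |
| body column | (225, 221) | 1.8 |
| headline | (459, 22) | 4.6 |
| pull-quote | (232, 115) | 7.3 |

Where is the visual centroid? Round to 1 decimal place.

Σw = 3.3 + 8.0 + 1.8 + 4.6 + 7.3 = 25.0.
Σw·x = 3.3·108 + 8.0·468 + 1.8·225 + 4.6·459 + 7.3·232 = 8310.4, so x̄ = 8310.4/25.0 ≈ 332.42.
Σw·y = 3.3·59 + 8.0·180 + 1.8·221 + 4.6·22 + 7.3·115 = 2973.2, so ȳ = 2973.2/25.0 ≈ 118.93.

(332.4, 118.9)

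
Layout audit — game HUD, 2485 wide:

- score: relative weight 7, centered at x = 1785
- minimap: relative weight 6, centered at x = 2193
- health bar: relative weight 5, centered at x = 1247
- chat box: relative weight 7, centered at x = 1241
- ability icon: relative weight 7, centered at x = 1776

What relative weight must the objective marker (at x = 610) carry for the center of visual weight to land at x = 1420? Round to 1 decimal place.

w ≈ 9.3

Existing Σw = 32 (7 + 6 + 5 + 7 + 7); existing moment 7·1785 + 6·2193 + 5·1247 + 7·1241 + 7·1776 = 53007.
For the centroid to hit 1420: (53007 + w·610) / (32 + w) = 1420.
Solving: w = (1420·32 − 53007) / (610 − 1420) = -7567 / -810 ≈ 9.34.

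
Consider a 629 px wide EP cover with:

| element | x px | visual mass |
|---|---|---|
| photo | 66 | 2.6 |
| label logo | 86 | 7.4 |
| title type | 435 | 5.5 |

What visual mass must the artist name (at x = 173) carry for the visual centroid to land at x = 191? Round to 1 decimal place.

Existing Σw = 15.5 (2.6 + 7.4 + 5.5); existing moment 2.6·66 + 7.4·86 + 5.5·435 = 3200.5.
Balance at x = 191 requires (3200.5 + w·173) / (15.5 + w) = 191.
So w = (191·15.5 − 3200.5)/(173 − 191) = -240.0/-18 ≈ 13.33.

w ≈ 13.3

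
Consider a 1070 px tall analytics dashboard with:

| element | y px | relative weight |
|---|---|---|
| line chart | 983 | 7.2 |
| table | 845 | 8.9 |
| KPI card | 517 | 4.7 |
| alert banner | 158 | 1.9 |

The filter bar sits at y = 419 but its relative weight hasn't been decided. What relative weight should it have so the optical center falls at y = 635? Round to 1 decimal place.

Fixed elements: Σw = 7.2 + 8.9 + 4.7 + 1.9 = 22.7, Σw·y = 7.2·983 + 8.9·845 + 4.7·517 + 1.9·158 = 17328.2.
Balance at y = 635 requires (17328.2 + w·419) / (22.7 + w) = 635.
Solving: w = (635·22.7 − 17328.2) / (419 − 635) = -2913.7 / -216 ≈ 13.49.

w ≈ 13.5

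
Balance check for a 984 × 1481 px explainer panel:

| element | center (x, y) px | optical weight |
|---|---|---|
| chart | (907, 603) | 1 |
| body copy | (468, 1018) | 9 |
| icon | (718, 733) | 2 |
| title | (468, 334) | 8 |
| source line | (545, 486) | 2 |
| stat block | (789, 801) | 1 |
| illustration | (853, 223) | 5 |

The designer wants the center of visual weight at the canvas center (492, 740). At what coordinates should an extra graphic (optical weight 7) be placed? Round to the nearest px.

With the extra graphic, Σw becomes 1 + 9 + 2 + 8 + 2 + 1 + 5 + 7 = 35.
x: need Σw·x = 35·492 = 17220. Existing = 1·907 + 9·468 + 2·718 + 8·468 + 2·545 + 1·789 + 5·853 = 16443. Remainder 777 / 7 ≈ 111.00.
y: need Σw·y = 35·740 = 25900. Existing = 1·603 + 9·1018 + 2·733 + 8·334 + 2·486 + 1·801 + 5·223 = 16791. Remainder 9109 / 7 ≈ 1301.29.

(111, 1301)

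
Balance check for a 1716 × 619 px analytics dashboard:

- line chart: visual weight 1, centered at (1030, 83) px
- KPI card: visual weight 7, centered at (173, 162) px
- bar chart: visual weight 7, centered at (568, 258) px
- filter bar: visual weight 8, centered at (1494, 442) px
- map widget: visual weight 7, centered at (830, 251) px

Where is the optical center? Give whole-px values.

Σw = 1 + 7 + 7 + 8 + 7 = 30.
x: (1·1030 + 7·173 + 7·568 + 8·1494 + 7·830) / 30 = 23979 / 30 ≈ 799.30
y: (1·83 + 7·162 + 7·258 + 8·442 + 7·251) / 30 = 8316 / 30 ≈ 277.20

(799, 277)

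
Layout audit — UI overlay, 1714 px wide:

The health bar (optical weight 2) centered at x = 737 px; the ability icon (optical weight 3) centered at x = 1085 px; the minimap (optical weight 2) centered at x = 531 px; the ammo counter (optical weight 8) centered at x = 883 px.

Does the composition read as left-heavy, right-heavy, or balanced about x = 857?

Σw = 2 + 3 + 2 + 8 = 15.
x: (2·737 + 3·1085 + 2·531 + 8·883) / 15 = 12855 / 15 ≈ 857.00
857.00 = 857 exactly: balanced.

balanced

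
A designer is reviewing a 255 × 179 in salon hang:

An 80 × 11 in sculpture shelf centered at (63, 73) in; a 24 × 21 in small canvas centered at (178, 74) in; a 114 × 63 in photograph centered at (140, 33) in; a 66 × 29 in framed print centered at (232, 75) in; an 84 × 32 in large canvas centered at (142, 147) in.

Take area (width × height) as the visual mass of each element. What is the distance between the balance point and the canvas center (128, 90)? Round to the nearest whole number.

≈ 32 in

Areas → weights: sculpture shelf 80·11 = 880, small canvas 24·21 = 504, photograph 114·63 = 7182, framed print 66·29 = 1914, large canvas 84·32 = 2688; Σw = 13168.
x-moment: 880·63 + 504·178 + 7182·140 + 1914·232 + 2688·142 = 1976376; centroid 1976376/13168 ≈ 150.09.
y-moment: 880·73 + 504·74 + 7182·33 + 1914·75 + 2688·147 = 877228; centroid 877228/13168 ≈ 66.62.
Relative to (128, 90): Δ = (22.09, -23.38); |Δ| = √(22.09² + -23.38²) ≈ 32.17.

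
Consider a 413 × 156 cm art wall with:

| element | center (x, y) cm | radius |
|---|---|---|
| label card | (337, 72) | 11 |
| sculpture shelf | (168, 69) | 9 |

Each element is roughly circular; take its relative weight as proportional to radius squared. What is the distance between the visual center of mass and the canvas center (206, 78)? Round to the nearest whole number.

≈ 64 cm

r² weights: label card 11² = 121, sculpture shelf 9² = 81. Total = 202.
x-moment: 121·337 + 81·168 = 54385; centroid 54385/202 ≈ 269.23.
y-moment: 121·72 + 81·69 = 14301; centroid 14301/202 ≈ 70.80.
From (206, 78): dx = 63.23, dy = -7.20, so the distance is √(dx²+dy²) ≈ 63.64.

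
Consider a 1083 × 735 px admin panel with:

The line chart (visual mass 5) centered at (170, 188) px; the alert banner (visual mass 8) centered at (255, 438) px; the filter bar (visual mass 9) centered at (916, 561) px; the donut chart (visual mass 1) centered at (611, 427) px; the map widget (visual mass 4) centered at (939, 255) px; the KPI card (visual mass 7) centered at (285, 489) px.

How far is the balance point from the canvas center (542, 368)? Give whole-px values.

Total weight = 5 + 8 + 9 + 1 + 4 + 7 = 34.
Σw·x = 17496; x̄ = 17496/34 ≈ 514.59.
y: moment 14363 / weight 34 ≈ 422.44
Offset from (542, 368): Δx ≈ -27.41, Δy ≈ 54.44; distance = √(Δx² + Δy²) ≈ 60.95.

≈ 61 px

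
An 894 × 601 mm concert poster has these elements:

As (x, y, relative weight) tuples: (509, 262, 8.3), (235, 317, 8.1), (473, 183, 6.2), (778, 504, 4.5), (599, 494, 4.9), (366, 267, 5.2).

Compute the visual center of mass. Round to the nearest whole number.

Total weight = 8.3 + 8.1 + 6.2 + 4.5 + 4.9 + 5.2 = 37.2.
Σw·x = 17400.1; x̄ = 17400.1/37.2 ≈ 467.74.
Σw·y = 11953.9; ȳ = 11953.9/37.2 ≈ 321.34.

(468, 321)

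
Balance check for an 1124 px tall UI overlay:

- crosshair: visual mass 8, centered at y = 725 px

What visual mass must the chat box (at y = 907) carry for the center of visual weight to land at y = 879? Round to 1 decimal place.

w ≈ 44.0

Known: weight 8 with moment 8·725 = 5800.
Balance at y = 879 requires (5800 + w·907) / (8 + w) = 879.
Rearranging, w·(907 − 879) = 879·8 − 5800 = 1232, so w ≈ 1232/28 = 44.00.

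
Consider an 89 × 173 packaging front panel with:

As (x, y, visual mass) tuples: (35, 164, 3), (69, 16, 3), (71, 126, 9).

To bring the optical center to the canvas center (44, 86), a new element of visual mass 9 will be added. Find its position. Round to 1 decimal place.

(11.7, 43.3)

After adding the new element, total weight = 3 + 3 + 9 + 9 = 24.
Along x: (951 + 9·x) / 24 = 44 (existing moment 3·35 + 3·69 + 9·71 = 951) ⇒ x = (1056 − 951) / 9 ≈ 11.67.
Along y: (1674 + 9·y) / 24 = 86 (existing moment 3·164 + 3·16 + 9·126 = 1674) ⇒ y = (2064 − 1674) / 9 ≈ 43.33.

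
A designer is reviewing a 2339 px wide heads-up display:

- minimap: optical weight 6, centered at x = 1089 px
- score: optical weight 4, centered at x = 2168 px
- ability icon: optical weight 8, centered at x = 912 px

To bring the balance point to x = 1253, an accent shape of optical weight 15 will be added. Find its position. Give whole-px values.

x ≈ 1256

New total weight: (6 + 4 + 8) + 15 = 33.
x: target moment 33×1253 = 41349; current 6·1089 + 4·2168 + 8·912 = 22502; the accent shape supplies 18847, so x = 18847/15 ≈ 1256.47.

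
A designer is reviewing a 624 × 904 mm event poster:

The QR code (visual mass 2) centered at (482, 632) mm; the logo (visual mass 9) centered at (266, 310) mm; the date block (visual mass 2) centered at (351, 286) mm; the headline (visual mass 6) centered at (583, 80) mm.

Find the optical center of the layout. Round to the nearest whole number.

(398, 269)

Σw = 2 + 9 + 2 + 6 = 19.
x: (2·482 + 9·266 + 2·351 + 6·583) / 19 = 7558 / 19 ≈ 397.79
y: (2·632 + 9·310 + 2·286 + 6·80) / 19 = 5106 / 19 ≈ 268.74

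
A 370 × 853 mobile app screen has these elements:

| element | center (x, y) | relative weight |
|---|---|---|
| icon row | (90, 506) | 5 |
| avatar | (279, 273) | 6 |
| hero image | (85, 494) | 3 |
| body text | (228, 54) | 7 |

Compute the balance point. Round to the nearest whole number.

Σw = 5 + 6 + 3 + 7 = 21.
x-moment: 5·90 + 6·279 + 3·85 + 7·228 = 3975; centroid 3975/21 ≈ 189.29.
y-moment: 5·506 + 6·273 + 3·494 + 7·54 = 6028; centroid 6028/21 ≈ 287.05.

(189, 287)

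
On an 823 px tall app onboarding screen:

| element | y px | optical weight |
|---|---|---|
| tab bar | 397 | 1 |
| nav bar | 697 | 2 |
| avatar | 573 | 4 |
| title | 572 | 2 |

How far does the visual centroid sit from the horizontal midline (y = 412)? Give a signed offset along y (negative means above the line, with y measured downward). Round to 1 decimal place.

Σw = 1 + 2 + 4 + 2 = 9.
y-moment: 1·397 + 2·697 + 4·573 + 2·572 = 5227; centroid 5227/9 ≈ 580.78.
Against y = 412, that's 580.78 − 412 = 168.78.

≈ 168.8 px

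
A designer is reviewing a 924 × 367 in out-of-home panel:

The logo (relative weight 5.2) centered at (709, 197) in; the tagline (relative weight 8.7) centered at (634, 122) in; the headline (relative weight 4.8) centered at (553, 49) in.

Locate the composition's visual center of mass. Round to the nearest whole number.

(634, 124)

Total weight = 5.2 + 8.7 + 4.8 = 18.7.
x: (5.2·709 + 8.7·634 + 4.8·553) / 18.7 = 11857.0 / 18.7 ≈ 634.06
y: (5.2·197 + 8.7·122 + 4.8·49) / 18.7 = 2321.0 / 18.7 ≈ 124.12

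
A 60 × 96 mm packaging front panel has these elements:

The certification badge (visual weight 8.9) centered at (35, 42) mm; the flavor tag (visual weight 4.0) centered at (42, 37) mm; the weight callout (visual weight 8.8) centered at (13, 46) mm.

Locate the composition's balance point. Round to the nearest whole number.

Weights sum to 8.9 + 4.0 + 8.8 = 21.7.
x-moment: 8.9·35 + 4.0·42 + 8.8·13 = 593.9; centroid 593.9/21.7 ≈ 27.37.
y-moment: 8.9·42 + 4.0·37 + 8.8·46 = 926.6; centroid 926.6/21.7 ≈ 42.70.

(27, 43)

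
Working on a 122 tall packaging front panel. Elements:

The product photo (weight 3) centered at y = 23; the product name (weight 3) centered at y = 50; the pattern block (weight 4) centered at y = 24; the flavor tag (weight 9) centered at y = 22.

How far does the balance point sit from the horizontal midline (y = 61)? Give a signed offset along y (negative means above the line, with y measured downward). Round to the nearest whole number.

≈ -34

Weights sum to 3 + 3 + 4 + 9 = 19.
y: (3·23 + 3·50 + 4·24 + 9·22) / 19 = 513 / 19 ≈ 27.00
Difference: 27.00 − 61 ≈ -34.00.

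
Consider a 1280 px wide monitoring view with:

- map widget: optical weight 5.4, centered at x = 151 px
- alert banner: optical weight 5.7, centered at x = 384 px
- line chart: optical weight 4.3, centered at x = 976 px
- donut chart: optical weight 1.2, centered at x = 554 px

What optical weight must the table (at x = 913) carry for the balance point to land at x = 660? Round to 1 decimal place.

Fixed elements: Σw = 5.4 + 5.7 + 4.3 + 1.2 = 16.6, Σw·x = 5.4·151 + 5.7·384 + 4.3·976 + 1.2·554 = 7865.8.
Set Σw·x/Σw = 660: (7865.8 + 913w) = 660·(16.6 + w).
Rearranging, w·(913 − 660) = 660·16.6 − 7865.8 = 3090.2, so w ≈ 3090.2/253 = 12.21.

w ≈ 12.2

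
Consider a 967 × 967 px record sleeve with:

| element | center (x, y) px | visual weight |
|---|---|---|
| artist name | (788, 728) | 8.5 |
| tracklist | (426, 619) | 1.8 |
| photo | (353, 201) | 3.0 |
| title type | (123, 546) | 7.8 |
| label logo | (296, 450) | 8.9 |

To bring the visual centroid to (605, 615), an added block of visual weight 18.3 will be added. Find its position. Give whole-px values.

After adding the added block, total weight = 8.5 + 1.8 + 3.0 + 7.8 + 8.9 + 18.3 = 48.3.
Along x: (12117.6 + 18.3·x) / 48.3 = 605 (existing moment 8.5·788 + 1.8·426 + 3.0·353 + 7.8·123 + 8.9·296 = 12117.6) ⇒ x = (29221.5 − 12117.6) / 18.3 ≈ 934.64.
Along y: (16169.0 + 18.3·y) / 48.3 = 615 (existing moment 8.5·728 + 1.8·619 + 3.0·201 + 7.8·546 + 8.9·450 = 16169.0) ⇒ y = (29704.5 − 16169.0) / 18.3 ≈ 739.64.

(935, 740)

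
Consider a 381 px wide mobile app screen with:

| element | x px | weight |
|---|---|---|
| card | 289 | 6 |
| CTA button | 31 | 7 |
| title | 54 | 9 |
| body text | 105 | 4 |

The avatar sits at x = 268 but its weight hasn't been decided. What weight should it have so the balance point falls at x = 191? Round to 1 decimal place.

w ≈ 27.4

Existing Σw = 26 (6 + 7 + 9 + 4); existing moment 6·289 + 7·31 + 9·54 + 4·105 = 2857.
Set Σw·x/Σw = 191: (2857 + 268w) = 191·(26 + w).
Solving: w = (191·26 − 2857) / (268 − 191) = 2109 / 77 ≈ 27.39.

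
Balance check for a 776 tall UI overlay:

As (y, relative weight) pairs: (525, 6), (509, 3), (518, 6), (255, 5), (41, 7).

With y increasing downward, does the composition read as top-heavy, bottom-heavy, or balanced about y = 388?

Weights sum to 6 + 3 + 6 + 5 + 7 = 27.
y: (6·525 + 3·509 + 6·518 + 5·255 + 7·41) / 27 = 9347 / 27 ≈ 346.19
346.2 vs midline 388 → top-heavy.

top-heavy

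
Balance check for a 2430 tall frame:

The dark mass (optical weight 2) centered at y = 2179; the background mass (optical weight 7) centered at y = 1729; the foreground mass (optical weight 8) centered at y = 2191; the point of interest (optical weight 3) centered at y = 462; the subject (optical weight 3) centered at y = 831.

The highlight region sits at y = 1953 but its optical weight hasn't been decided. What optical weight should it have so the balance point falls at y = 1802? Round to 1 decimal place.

Existing Σw = 23 (2 + 7 + 8 + 3 + 3); existing moment 2·2179 + 7·1729 + 8·2191 + 3·462 + 3·831 = 37868.
For the centroid to hit 1802: (37868 + w·1953) / (23 + w) = 1802.
Solving: w = (1802·23 − 37868) / (1953 − 1802) = 3578 / 151 ≈ 23.70.

w ≈ 23.7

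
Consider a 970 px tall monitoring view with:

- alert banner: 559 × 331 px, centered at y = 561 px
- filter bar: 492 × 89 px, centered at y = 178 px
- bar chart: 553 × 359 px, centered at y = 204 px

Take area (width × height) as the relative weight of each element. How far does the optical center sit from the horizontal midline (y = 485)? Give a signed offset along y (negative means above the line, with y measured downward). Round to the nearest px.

Areas → weights: alert banner 559·331 = 185029, filter bar 492·89 = 43788, bar chart 553·359 = 198527; Σw = 427344.
Σw·y = 185029·561 + 43788·178 + 198527·204 = 152095041, so ȳ = 152095041/427344 ≈ 355.91.
Offset from y = 485: 355.91 − 485 ≈ -129.09.

≈ -129 px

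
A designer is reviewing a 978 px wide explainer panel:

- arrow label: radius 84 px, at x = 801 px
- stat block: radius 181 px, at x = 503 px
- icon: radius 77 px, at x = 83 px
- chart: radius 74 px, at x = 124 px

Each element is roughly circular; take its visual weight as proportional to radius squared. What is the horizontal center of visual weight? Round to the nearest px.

x ≈ 455

r² weights: arrow label 84² = 7056, stat block 181² = 32761, icon 77² = 5929, chart 74² = 5476. Total = 51222.
Σw·x = 7056·801 + 32761·503 + 5929·83 + 5476·124 = 23301770, so x̄ = 23301770/51222 ≈ 454.92.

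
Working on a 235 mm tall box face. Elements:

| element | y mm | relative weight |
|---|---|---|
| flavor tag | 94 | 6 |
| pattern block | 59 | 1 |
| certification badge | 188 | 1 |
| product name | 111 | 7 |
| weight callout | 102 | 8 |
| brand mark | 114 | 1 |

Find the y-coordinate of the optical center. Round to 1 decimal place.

Σw = 6 + 1 + 1 + 7 + 8 + 1 = 24.
y: moment 2518 / weight 24 ≈ 104.92

y ≈ 104.9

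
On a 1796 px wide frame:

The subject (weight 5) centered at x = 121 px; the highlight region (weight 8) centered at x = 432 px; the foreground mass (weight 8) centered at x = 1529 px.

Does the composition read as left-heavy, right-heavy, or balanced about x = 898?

Σw = 5 + 8 + 8 = 21.
x: (5·121 + 8·432 + 8·1529) / 21 = 16293 / 21 ≈ 775.86
775.9 vs midline 898 → left-heavy.

left-heavy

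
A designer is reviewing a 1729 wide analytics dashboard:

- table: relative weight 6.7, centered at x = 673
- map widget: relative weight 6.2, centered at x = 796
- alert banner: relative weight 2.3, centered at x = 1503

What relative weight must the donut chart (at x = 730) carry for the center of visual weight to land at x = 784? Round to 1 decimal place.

w ≈ 18.2

Known weights sum to 6.7 + 6.2 + 2.3 = 15.2; their moment is 6.7·673 + 6.2·796 + 2.3·1503 = 12901.2.
Balance at x = 784 requires (12901.2 + w·730) / (15.2 + w) = 784.
Solving: w = (784·15.2 − 12901.2) / (730 − 784) = -984.4 / -54 ≈ 18.23.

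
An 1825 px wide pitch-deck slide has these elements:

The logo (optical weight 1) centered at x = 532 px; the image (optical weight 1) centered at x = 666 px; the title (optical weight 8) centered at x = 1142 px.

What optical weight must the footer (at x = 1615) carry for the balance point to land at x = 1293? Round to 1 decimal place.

w ≈ 8.1

Existing Σw = 10 (1 + 1 + 8); existing moment 1·532 + 1·666 + 8·1142 = 10334.
For the centroid to hit 1293: (10334 + w·1615) / (10 + w) = 1293.
Rearranging, w·(1615 − 1293) = 1293·10 − 10334 = 2596, so w ≈ 2596/322 = 8.06.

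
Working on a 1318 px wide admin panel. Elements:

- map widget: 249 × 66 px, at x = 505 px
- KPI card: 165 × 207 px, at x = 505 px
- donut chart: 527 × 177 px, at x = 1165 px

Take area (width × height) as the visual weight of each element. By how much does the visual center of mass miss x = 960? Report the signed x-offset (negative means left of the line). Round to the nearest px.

Taking area as weight: map widget 249·66 = 16434, KPI card 165·207 = 34155, donut chart 527·177 = 93279. Sum 143868.
x-moment: 16434·505 + 34155·505 + 93279·1165 = 134217480; centroid 134217480/143868 ≈ 932.92.
Against x = 960, that's 932.92 − 960 = -27.08.

≈ -27 px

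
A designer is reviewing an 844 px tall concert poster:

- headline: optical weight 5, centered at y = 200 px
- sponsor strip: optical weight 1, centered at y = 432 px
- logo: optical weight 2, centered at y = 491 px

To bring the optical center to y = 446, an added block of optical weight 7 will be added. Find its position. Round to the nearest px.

With the added block, Σw becomes 5 + 1 + 2 + 7 = 15.
y: need Σw·y = 15·446 = 6690. Existing = 5·200 + 1·432 + 2·491 = 2414. Remainder 4276 / 7 ≈ 610.86.

y ≈ 611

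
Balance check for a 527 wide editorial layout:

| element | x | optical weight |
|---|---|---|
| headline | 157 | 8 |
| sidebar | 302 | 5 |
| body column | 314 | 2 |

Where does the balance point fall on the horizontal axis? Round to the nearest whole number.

Σw = 8 + 5 + 2 = 15.
x-moment: 8·157 + 5·302 + 2·314 = 3394; centroid 3394/15 ≈ 226.27.

x ≈ 226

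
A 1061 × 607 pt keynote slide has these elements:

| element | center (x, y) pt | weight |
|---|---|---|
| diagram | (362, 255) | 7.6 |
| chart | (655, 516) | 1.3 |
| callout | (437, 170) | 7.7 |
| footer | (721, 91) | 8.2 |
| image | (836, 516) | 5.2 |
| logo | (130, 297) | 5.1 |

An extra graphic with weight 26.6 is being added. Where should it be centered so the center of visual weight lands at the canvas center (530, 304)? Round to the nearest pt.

New total weight: (7.6 + 1.3 + 7.7 + 8.2 + 5.2 + 5.1) + 26.6 = 61.7.
x: target moment 61.7×530 = 32701.0; current 7.6·362 + 1.3·655 + 7.7·437 + 8.2·721 + 5.2·836 + 5.1·130 = 17890.0; the extra graphic supplies 14811.0, so x = 14811.0/26.6 ≈ 556.80.
y: target moment 61.7×304 = 18756.8; current 7.6·255 + 1.3·516 + 7.7·170 + 8.2·91 + 5.2·516 + 5.1·297 = 8861.9; the extra graphic supplies 9894.9, so y = 9894.9/26.6 ≈ 371.99.

(557, 372)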